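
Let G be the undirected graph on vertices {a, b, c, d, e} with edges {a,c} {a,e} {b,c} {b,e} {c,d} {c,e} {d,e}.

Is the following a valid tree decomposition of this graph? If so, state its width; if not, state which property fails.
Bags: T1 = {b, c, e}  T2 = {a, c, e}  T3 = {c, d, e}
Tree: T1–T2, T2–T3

Checking the three conditions: (i) the bags cover all of {a, b, c, d, e}; (ii) for each edge, some bag contains both endpoints; (iii) the bags containing any fixed vertex form a subtree. All hold, so the decomposition is valid with width 3 − 1 = 2.

Yes; width 2.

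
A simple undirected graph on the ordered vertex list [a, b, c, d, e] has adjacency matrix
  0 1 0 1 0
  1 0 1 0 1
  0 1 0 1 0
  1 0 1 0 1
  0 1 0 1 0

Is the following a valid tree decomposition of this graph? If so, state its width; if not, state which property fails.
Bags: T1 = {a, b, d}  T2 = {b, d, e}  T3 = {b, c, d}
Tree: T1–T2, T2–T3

Vertex coverage: the bags together contain {a, b, c, d, e}, the full vertex set. Edge coverage: each edge of G has both endpoints in at least one bag. Running intersection: for every vertex, the bags containing it form a connected subtree. All three properties hold, so this is a valid tree decomposition of width max|bag| − 1 = 2, and hence tw(G) ≤ 2.

Yes; width 2.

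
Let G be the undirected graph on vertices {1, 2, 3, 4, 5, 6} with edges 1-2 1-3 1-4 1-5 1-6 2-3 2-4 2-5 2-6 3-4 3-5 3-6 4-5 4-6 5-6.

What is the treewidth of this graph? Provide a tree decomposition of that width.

Treewidth 5.
Bags: B1 = {1, 2, 3, 4, 5, 6}
Tree: (single bag)

With just one bag of size 6, the width is 6 − 1 = 5, so tw(G) ≤ 5. On the other hand G contains the 6-clique {1, 2, 3, 4, 5, 6}. A clique must lie in a single bag of any decomposition, so no decomposition can have width below 5. The upper and lower bounds meet at 5, so that is the treewidth.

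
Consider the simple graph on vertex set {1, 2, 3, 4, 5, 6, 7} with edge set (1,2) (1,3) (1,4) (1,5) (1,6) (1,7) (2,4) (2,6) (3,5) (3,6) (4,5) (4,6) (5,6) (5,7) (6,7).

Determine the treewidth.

A width-3 tree decomposition is:
Bags: B1 = {1, 3, 5, 6}  B2 = {1, 4, 5, 6}  B3 = {1, 2, 4, 6}  B4 = {1, 5, 6, 7}
Tree: B1–B2, B2–B3, B1–B4
Each bag holds 4 vertices, so the decomposition has width 3, which upper-bounds the treewidth. For the lower bound, the 4 vertices {1, 2, 4, 6} are pairwise adjacent, and any tree decomposition puts a clique entirely inside one bag — forcing width ≥ 3. Combining the bounds, tw(G) = 3.

3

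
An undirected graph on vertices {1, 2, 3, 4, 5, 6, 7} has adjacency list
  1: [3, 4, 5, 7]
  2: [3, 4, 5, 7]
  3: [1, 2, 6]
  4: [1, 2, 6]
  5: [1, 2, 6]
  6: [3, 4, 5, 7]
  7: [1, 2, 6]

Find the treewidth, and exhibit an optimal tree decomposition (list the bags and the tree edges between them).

The largest bag has 4 vertices, giving width 3; this decomposition certifies tw(G) ≤ 3. For the lower bound: the 4 vertex sets {1,4}, {5,6}, {2}, {7} are disjoint, each induces a connected subgraph, and every pair is joined by at least one edge of G. Contracting each set to a single vertex therefore yields K_{4} as a minor, and since treewidth is minor-monotone, tw(G) ≥ tw(K_{4}) = 3. The upper and lower bounds meet at 3, so that is the treewidth.

Treewidth 3.
One such decomposition:
Bags: B1 = {1, 2, 4, 6}  B2 = {1, 2, 5, 6}  B3 = {1, 2, 6, 7}  B4 = {1, 2, 3, 6}
Tree: B1–B2, B2–B3, B3–B4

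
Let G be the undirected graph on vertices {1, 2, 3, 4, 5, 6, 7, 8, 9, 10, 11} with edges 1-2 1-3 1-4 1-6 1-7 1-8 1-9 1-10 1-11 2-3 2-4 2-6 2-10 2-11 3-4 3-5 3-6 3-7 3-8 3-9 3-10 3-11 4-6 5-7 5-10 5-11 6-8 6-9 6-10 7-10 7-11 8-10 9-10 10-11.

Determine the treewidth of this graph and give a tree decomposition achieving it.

Treewidth 4.
One optimal decomposition is:
Bags: B1 = {1, 2, 3, 10, 11}  B2 = {1, 2, 3, 6, 10}  B3 = {1, 3, 6, 8, 10}  B4 = {1, 2, 3, 4, 6}  B5 = {1, 3, 7, 10, 11}  B6 = {1, 3, 6, 9, 10}  B7 = {3, 5, 7, 10, 11}
Tree: B1–B2, B2–B3, B2–B4, B1–B5, B2–B6, B5–B7

Every bag has size at most 5, so the width is 5 − 1 = 4 and tw(G) ≤ 4. Conversely, {1, 2, 3, 10, 11} is a clique of size 5, and the vertices of any clique must share a bag in every tree decomposition; so some bag has ≥ 5 vertices and tw(G) ≥ 4. Therefore the treewidth is 4.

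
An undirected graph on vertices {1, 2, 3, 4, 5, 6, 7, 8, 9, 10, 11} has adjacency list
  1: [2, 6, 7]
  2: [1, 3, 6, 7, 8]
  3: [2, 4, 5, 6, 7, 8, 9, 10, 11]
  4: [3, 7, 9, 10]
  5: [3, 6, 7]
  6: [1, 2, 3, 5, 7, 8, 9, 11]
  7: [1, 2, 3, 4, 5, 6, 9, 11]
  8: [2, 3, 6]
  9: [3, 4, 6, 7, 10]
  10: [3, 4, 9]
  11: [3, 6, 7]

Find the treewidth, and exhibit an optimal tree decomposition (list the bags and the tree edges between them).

Each bag holds 4 vertices, so the decomposition has width 3, which upper-bounds the treewidth. Conversely, {1, 2, 6, 7} is a clique of size 4, and the vertices of any clique must share a bag in every tree decomposition; so some bag has ≥ 4 vertices and tw(G) ≥ 3. Combining the bounds, tw(G) = 3.

Treewidth 3.
One such decomposition:
Bags: B1 = {3, 5, 6, 7}  B2 = {3, 6, 7, 9}  B3 = {2, 3, 6, 7}  B4 = {1, 2, 6, 7}  B5 = {2, 3, 6, 8}  B6 = {3, 4, 7, 9}  B7 = {3, 4, 9, 10}  B8 = {3, 6, 7, 11}
Tree: B1–B2, B2–B3, B3–B4, B3–B5, B2–B6, B6–B7, B2–B8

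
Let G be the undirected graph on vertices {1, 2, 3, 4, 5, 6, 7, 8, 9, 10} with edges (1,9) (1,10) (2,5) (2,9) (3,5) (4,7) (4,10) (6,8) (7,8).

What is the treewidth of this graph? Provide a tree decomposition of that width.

Treewidth 1.
Bags: B1 = {6, 8}  B2 = {7, 8}  B3 = {4, 7}  B4 = {4, 10}  B5 = {1, 10}  B6 = {1, 9}  B7 = {2, 9}  B8 = {2, 5}  B9 = {3, 5}
Tree: B1–B2, B2–B3, B3–B4, B4–B5, B5–B6, B6–B7, B7–B8, B8–B9

The largest bag has 2 vertices, giving width 1; this decomposition certifies tw(G) ≤ 1. G has an edge, so its treewidth is at least 1. Combining the bounds, tw(G) = 1.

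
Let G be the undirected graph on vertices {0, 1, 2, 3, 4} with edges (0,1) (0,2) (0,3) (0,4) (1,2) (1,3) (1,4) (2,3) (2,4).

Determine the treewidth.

3

A width-3 tree decomposition is:
Bags: B1 = {0, 1, 2, 3}  B2 = {0, 1, 2, 4}
Tree: B1–B2
Each bag holds 4 vertices, so the decomposition has width 3, which upper-bounds the treewidth. For the lower bound, the 4 vertices {0, 1, 2, 3} are pairwise adjacent, and any tree decomposition puts a clique entirely inside one bag — forcing width ≥ 3. Hence tw(G) = 3 exactly.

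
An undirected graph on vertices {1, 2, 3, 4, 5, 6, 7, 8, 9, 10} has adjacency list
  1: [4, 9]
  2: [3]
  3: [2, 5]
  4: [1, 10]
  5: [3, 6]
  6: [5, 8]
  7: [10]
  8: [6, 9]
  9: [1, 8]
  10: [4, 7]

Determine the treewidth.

1

A width-1 tree decomposition is:
Bags: B1 = {7, 10}  B2 = {4, 10}  B3 = {1, 4}  B4 = {1, 9}  B5 = {8, 9}  B6 = {6, 8}  B7 = {5, 6}  B8 = {3, 5}  B9 = {2, 3}
Tree: B1–B2, B2–B3, B3–B4, B4–B5, B5–B6, B6–B7, B7–B8, B8–B9
Each bag holds 2 vertices, so the decomposition has width 1, which upper-bounds the treewidth. Any graph with an edge has treewidth ≥ 1, and G has the edge 7–10. Therefore the treewidth is 1.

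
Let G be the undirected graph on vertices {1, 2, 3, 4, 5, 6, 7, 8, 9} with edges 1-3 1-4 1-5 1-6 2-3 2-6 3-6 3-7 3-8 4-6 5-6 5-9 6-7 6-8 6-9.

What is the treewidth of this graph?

2

A width-2 tree decomposition is:
Bags: B1 = {3, 6, 7}  B2 = {1, 3, 6}  B3 = {1, 4, 6}  B4 = {1, 5, 6}  B5 = {2, 3, 6}  B6 = {3, 6, 8}  B7 = {5, 6, 9}
Tree: B1–B2, B2–B3, B2–B4, B1–B5, B2–B6, B4–B7
Every bag has size at most 3, so the width is 3 − 1 = 2 and tw(G) ≤ 2. Conversely, {5, 6, 9} is a clique of size 3, and the vertices of any clique must share a bag in every tree decomposition; so some bag has ≥ 3 vertices and tw(G) ≥ 2. Combining the bounds, tw(G) = 2.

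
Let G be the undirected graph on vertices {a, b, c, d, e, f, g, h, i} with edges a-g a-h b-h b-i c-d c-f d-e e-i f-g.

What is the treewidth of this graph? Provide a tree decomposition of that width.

Treewidth 2.
One such decomposition:
Bags: B1 = {a, b, h}  B2 = {a, b, i}  B3 = {a, e, i}  B4 = {a, d, e}  B5 = {a, c, d}  B6 = {a, c, f}  B7 = {a, f, g}
Tree: B1–B2, B2–B3, B3–B4, B4–B5, B5–B6, B6–B7

Every bag has size at most 3, so the width is 3 − 1 = 2 and tw(G) ≤ 2. The edges a–h–b–i–e–d–c–f–g–a form a cycle, so G is not a tree and its treewidth is at least 2. The upper and lower bounds meet at 2, so that is the treewidth.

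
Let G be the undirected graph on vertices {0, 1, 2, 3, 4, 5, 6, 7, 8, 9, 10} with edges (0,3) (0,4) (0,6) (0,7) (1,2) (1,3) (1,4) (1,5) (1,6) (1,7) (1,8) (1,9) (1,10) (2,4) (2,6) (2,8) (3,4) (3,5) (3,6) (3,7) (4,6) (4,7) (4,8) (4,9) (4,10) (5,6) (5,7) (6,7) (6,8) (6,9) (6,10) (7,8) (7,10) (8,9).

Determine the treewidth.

A width-4 tree decomposition is:
Bags: B1 = {1, 4, 6, 7, 8}  B2 = {1, 3, 4, 6, 7}  B3 = {1, 3, 5, 6, 7}  B4 = {1, 2, 4, 6, 8}  B5 = {0, 3, 4, 6, 7}  B6 = {1, 4, 6, 8, 9}  B7 = {1, 4, 6, 7, 10}
Tree: B1–B2, B2–B3, B1–B4, B2–B5, B1–B6, B2–B7
The largest bag has 5 vertices, giving width 4; this decomposition certifies tw(G) ≤ 4. For the lower bound, the 5 vertices {0, 3, 4, 6, 7} are pairwise adjacent, and any tree decomposition puts a clique entirely inside one bag — forcing width ≥ 4. Combining the bounds, tw(G) = 4.

4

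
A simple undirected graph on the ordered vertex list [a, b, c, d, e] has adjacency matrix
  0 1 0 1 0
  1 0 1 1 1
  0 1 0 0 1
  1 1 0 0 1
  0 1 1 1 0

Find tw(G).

2

A width-2 tree decomposition is:
Bags: B1 = {b, d, e}  B2 = {b, c, e}  B3 = {a, b, d}
Tree: B1–B2, B1–B3
The largest bag has 3 vertices, giving width 2; this decomposition certifies tw(G) ≤ 2. For the lower bound, the 3 vertices {b, d, e} are pairwise adjacent, and any tree decomposition puts a clique entirely inside one bag — forcing width ≥ 2. Hence tw(G) = 2 exactly.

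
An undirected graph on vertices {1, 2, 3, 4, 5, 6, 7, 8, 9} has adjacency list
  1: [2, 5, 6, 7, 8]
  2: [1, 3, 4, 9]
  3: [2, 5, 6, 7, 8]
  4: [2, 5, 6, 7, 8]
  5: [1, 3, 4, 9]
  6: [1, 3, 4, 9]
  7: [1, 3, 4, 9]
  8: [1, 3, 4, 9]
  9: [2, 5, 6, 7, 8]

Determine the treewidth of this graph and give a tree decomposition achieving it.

Treewidth 4.
One such decomposition:
Bags: B1 = {1, 3, 4, 6, 9}  B2 = {1, 3, 4, 8, 9}  B3 = {1, 2, 3, 4, 9}  B4 = {1, 3, 4, 7, 9}  B5 = {1, 3, 4, 5, 9}
Tree: B1–B2, B2–B3, B3–B4, B4–B5

Each bag holds 5 vertices, so the decomposition has width 4, which upper-bounds the treewidth. For the lower bound: the 5 vertex sets {1,6}, {4,8}, {2,9}, {3}, {7} are disjoint, each induces a connected subgraph, and every pair is joined by at least one edge of G. Contracting each set to a single vertex therefore yields K_{5} as a minor, and since treewidth is minor-monotone, tw(G) ≥ tw(K_{5}) = 4. Hence tw(G) = 4 exactly.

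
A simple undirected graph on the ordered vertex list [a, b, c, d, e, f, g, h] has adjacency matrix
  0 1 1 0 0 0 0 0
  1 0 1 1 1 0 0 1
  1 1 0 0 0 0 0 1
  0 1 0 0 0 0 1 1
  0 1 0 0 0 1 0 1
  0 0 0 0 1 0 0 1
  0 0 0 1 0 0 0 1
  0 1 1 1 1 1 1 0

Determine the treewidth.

A width-2 tree decomposition is:
Bags: B1 = {b, e, h}  B2 = {b, c, h}  B3 = {e, f, h}  B4 = {b, d, h}  B5 = {a, b, c}  B6 = {d, g, h}
Tree: B1–B2, B1–B3, B1–B4, B2–B5, B4–B6
Every bag has size at most 3, so the width is 3 − 1 = 2 and tw(G) ≤ 2. On the other hand G contains the 3-clique {d, g, h}. A clique must lie in a single bag of any decomposition, so no decomposition can have width below 2. Combining the bounds, tw(G) = 2.

2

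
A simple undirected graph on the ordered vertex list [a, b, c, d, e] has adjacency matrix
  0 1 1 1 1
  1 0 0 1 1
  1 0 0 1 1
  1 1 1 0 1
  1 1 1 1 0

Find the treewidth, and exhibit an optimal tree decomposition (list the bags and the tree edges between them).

Treewidth 3.
One optimal decomposition is:
Bags: B1 = {a, b, d, e}  B2 = {a, c, d, e}
Tree: B1–B2

The largest bag has 4 vertices, giving width 3; this decomposition certifies tw(G) ≤ 3. Conversely, {a, c, d, e} is a clique of size 4, and the vertices of any clique must share a bag in every tree decomposition; so some bag has ≥ 4 vertices and tw(G) ≥ 3. Therefore the treewidth is 3.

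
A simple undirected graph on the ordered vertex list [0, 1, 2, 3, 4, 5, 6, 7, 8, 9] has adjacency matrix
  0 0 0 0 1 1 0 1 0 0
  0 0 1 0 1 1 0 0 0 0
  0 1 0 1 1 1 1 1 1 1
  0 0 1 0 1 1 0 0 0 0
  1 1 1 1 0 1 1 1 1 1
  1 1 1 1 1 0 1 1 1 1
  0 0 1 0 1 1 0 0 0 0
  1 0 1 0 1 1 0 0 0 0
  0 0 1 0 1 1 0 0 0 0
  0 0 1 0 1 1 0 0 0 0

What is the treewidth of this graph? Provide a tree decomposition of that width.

Treewidth 3.
One optimal decomposition is:
Bags: B1 = {2, 4, 5, 8}  B2 = {2, 4, 5, 6}  B3 = {1, 2, 4, 5}  B4 = {2, 4, 5, 7}  B5 = {2, 3, 4, 5}  B6 = {0, 4, 5, 7}  B7 = {2, 4, 5, 9}
Tree: B1–B2, B2–B3, B3–B4, B1–B5, B4–B6, B5–B7

Each bag holds 4 vertices, so the decomposition has width 3, which upper-bounds the treewidth. On the other hand G contains the 4-clique {0, 4, 5, 7}. A clique must lie in a single bag of any decomposition, so no decomposition can have width below 3. Therefore the treewidth is 3.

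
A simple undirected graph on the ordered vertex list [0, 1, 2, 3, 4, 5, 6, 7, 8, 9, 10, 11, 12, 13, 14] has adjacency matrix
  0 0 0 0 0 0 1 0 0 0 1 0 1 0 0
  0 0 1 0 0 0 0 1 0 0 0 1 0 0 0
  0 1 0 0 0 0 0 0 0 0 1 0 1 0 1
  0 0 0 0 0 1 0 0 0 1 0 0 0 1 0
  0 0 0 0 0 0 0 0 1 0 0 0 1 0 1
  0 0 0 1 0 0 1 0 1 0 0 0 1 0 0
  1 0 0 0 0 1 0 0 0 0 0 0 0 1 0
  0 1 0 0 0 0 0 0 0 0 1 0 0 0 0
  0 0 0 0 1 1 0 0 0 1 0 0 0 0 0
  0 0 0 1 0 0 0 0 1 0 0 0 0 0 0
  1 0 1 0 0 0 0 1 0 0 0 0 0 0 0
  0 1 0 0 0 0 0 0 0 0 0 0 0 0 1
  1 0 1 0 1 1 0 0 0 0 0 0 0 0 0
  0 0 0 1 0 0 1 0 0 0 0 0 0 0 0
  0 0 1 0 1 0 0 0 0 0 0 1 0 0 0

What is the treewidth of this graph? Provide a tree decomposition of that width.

The largest bag has 4 vertices, giving width 3; this decomposition certifies tw(G) ≤ 3. For the lower bound: the 4 vertex sets {3,9,13}, {8}, {5}, {0,4,6,12} are disjoint, each induces a connected subgraph, and every pair is joined by at least one edge of G. Contracting each set to a single vertex therefore yields K_{4} as a minor, and since treewidth is minor-monotone, tw(G) ≥ tw(K_{4}) = 3. Therefore the treewidth is 3.

Treewidth 3.
Bags: B1 = {3, 8, 9, 13}  B2 = {3, 5, 8, 13}  B3 = {5, 6, 8, 13}  B4 = {4, 5, 6, 8}  B5 = {4, 5, 6, 12}  B6 = {0, 4, 6, 12}  B7 = {0, 4, 12, 14}  B8 = {0, 2, 12, 14}  B9 = {0, 2, 10, 14}  B10 = {2, 10, 11, 14}  B11 = {1, 2, 10, 11}  B12 = {1, 7, 10, 11}
Tree: B1–B2, B2–B3, B3–B4, B4–B5, B5–B6, B6–B7, B7–B8, B8–B9, B9–B10, B10–B11, B11–B12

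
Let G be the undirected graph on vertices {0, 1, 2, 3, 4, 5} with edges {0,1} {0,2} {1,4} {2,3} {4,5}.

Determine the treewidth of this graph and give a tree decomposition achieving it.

The largest bag has 2 vertices, giving width 1; this decomposition certifies tw(G) ≤ 1. Since G has at least one edge (e.g. 5–4), it is not an edgeless graph, so tw(G) ≥ 1. Hence tw(G) = 1 exactly.

Treewidth 1.
One optimal decomposition is:
Bags: B1 = {4, 5}  B2 = {1, 4}  B3 = {0, 1}  B4 = {0, 2}  B5 = {2, 3}
Tree: B1–B2, B2–B3, B3–B4, B4–B5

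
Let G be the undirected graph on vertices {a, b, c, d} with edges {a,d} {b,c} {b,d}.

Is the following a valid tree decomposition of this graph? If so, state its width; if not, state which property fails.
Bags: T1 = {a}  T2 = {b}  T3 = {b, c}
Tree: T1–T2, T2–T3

A tree decomposition must satisfy three properties: every vertex lies in some bag; for every edge, both endpoints lie together in some bag; and for every vertex, the bags containing it form a connected subtree. Here vertex d appears in no bag, so the decomposition is invalid.

No — vertex d appears in no bag.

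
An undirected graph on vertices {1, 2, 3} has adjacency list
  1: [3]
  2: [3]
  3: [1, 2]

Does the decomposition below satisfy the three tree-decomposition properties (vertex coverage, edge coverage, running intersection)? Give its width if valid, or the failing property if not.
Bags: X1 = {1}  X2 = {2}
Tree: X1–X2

A tree decomposition must satisfy three properties: every vertex lies in some bag; for every edge, both endpoints lie together in some bag; and for every vertex, the bags containing it form a connected subtree. Here vertex 3 appears in no bag, so the decomposition is invalid.

No — vertex 3 appears in no bag.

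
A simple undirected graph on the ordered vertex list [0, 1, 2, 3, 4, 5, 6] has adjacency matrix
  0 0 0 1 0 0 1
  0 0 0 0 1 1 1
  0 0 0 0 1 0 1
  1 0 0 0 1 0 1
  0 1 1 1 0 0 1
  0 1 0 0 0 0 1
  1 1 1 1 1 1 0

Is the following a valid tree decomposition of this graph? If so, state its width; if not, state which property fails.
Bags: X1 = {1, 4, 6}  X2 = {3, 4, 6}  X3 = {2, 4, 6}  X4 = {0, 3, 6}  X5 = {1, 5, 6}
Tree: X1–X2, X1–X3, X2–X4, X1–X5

Yes; width 2.

Every vertex of G appears in some bag (union = {0, 1, 2, 3, 4, 5, 6}); every edge is covered by a bag; and for each vertex v the set of bags containing v is connected in the bag tree. The decomposition is therefore valid. The largest bag has 3 vertices, so the width is 2.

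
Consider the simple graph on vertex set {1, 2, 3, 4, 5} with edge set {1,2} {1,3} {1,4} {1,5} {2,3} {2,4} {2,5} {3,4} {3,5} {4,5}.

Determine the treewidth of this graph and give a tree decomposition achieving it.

A single bag containing all 5 vertices is trivially a valid decomposition of width 4. On the other hand G contains the 5-clique {1, 2, 3, 4, 5}. A clique must lie in a single bag of any decomposition, so no decomposition can have width below 4. Therefore the treewidth is 4.

Treewidth 4.
One optimal decomposition is:
Bags: B1 = {1, 2, 3, 4, 5}
Tree: (single bag)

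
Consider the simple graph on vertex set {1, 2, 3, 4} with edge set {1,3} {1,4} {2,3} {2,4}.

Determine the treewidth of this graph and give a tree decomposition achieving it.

Every bag has size at most 3, so the width is 3 − 1 = 2 and tw(G) ≤ 2. Since 2–3–1–4–2 is a cycle in G, G is not acyclic. Forests are exactly the graphs of treewidth ≤ 1, so tw(G) ≥ 2. Therefore the treewidth is 2.

Treewidth 2.
One optimal decomposition is:
Bags: B1 = {1, 2, 3}  B2 = {1, 2, 4}
Tree: B1–B2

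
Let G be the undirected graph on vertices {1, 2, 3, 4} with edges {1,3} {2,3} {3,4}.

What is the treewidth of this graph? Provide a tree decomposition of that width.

Treewidth 1.
Bags: B1 = {1, 3}  B2 = {3, 4}  B3 = {2, 3}
Tree: B1–B2, B2–B3

Every bag has size at most 2, so the width is 2 − 1 = 1 and tw(G) ≤ 1. Since G has at least one edge (e.g. 3–1), it is not an edgeless graph, so tw(G) ≥ 1. The upper and lower bounds meet at 1, so that is the treewidth.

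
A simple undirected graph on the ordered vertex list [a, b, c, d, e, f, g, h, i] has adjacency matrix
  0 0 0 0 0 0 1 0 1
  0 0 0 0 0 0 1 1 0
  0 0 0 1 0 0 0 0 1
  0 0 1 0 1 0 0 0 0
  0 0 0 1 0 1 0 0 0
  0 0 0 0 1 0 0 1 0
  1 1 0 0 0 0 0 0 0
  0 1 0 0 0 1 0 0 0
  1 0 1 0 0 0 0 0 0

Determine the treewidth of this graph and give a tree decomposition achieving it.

The largest bag has 3 vertices, giving width 2; this decomposition certifies tw(G) ≤ 2. The edges a–i–c–d–e–f–h–b–g–a form a cycle, so G is not a tree and its treewidth is at least 2. The upper and lower bounds meet at 2, so that is the treewidth.

Treewidth 2.
One optimal decomposition is:
Bags: B1 = {a, c, i}  B2 = {a, c, d}  B3 = {a, d, e}  B4 = {a, e, f}  B5 = {a, f, h}  B6 = {a, b, h}  B7 = {a, b, g}
Tree: B1–B2, B2–B3, B3–B4, B4–B5, B5–B6, B6–B7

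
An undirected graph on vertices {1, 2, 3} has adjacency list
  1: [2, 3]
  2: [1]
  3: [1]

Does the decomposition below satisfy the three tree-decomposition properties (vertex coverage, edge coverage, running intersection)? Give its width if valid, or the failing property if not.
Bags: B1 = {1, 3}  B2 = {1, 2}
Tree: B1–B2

Every vertex of G appears in some bag (union = {1, 2, 3}); every edge is covered by a bag; and for each vertex v the set of bags containing v is connected in the bag tree. The decomposition is therefore valid. The largest bag has 2 vertices, so the width is 1.

Yes; width 1.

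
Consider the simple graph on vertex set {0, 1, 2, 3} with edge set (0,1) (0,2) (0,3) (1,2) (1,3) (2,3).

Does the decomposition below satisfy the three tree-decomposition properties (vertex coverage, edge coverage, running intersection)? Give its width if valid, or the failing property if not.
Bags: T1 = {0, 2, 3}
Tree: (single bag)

A tree decomposition must satisfy three properties: every vertex lies in some bag; for every edge, both endpoints lie together in some bag; and for every vertex, the bags containing it form a connected subtree. Here vertex 1 appears in no bag, so the decomposition is invalid.

No — vertex 1 appears in no bag.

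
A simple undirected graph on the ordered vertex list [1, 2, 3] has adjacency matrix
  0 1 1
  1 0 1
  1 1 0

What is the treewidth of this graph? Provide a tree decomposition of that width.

A single bag containing all 3 vertices is trivially a valid decomposition of width 2. For the lower bound, the 3 vertices {1, 2, 3} are pairwise adjacent, and any tree decomposition puts a clique entirely inside one bag — forcing width ≥ 2. Hence tw(G) = 2 exactly.

Treewidth 2.
One such decomposition:
Bags: B1 = {1, 2, 3}
Tree: (single bag)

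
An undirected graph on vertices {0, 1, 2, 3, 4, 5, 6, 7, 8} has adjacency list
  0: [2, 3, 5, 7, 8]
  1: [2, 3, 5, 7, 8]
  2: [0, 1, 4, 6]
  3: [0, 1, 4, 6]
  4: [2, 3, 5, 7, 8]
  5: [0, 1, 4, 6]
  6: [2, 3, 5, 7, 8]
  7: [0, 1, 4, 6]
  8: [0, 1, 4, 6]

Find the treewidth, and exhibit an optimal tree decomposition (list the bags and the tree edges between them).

Treewidth 4.
One optimal decomposition is:
Bags: B1 = {0, 1, 2, 4, 6}  B2 = {0, 1, 3, 4, 6}  B3 = {0, 1, 4, 5, 6}  B4 = {0, 1, 4, 6, 8}  B5 = {0, 1, 4, 6, 7}
Tree: B1–B2, B2–B3, B3–B4, B4–B5

Each bag holds 5 vertices, so the decomposition has width 4, which upper-bounds the treewidth. For the lower bound: the 5 vertex sets {0,2}, {1,3}, {4,5}, {6}, {8} are disjoint, each induces a connected subgraph, and every pair is joined by at least one edge of G. Contracting each set to a single vertex therefore yields K_{5} as a minor, and since treewidth is minor-monotone, tw(G) ≥ tw(K_{5}) = 4. Hence tw(G) = 4 exactly.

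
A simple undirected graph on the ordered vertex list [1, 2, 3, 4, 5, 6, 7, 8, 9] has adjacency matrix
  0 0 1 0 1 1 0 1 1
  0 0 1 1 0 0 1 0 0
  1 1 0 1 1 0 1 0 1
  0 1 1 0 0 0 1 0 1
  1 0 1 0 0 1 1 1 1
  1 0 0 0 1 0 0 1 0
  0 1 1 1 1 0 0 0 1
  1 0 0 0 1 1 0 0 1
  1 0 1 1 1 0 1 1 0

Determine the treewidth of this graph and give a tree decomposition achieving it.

Treewidth 3.
One optimal decomposition is:
Bags: B1 = {1, 5, 8, 9}  B2 = {1, 3, 5, 9}  B3 = {1, 5, 6, 8}  B4 = {3, 5, 7, 9}  B5 = {3, 4, 7, 9}  B6 = {2, 3, 4, 7}
Tree: B1–B2, B1–B3, B2–B4, B4–B5, B5–B6

Every bag has size at most 4, so the width is 4 − 1 = 3 and tw(G) ≤ 3. On the other hand G contains the 4-clique {1, 5, 8, 9}. A clique must lie in a single bag of any decomposition, so no decomposition can have width below 3. Hence tw(G) = 3 exactly.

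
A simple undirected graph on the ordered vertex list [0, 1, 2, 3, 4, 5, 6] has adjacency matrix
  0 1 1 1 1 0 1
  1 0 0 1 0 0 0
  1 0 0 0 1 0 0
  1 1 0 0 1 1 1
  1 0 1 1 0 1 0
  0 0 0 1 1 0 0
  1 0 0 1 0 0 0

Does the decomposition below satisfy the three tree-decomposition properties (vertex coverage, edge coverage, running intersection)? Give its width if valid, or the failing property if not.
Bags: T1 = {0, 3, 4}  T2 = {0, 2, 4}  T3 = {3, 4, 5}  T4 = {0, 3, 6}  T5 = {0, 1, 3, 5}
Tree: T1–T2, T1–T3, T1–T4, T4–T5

A tree decomposition must satisfy three properties: every vertex lies in some bag; for every edge, both endpoints lie together in some bag; and for every vertex, the bags containing it form a connected subtree. Here bags containing vertex 5 are not connected in the tree, so the decomposition is invalid.

No — bags containing vertex 5 are not connected in the tree.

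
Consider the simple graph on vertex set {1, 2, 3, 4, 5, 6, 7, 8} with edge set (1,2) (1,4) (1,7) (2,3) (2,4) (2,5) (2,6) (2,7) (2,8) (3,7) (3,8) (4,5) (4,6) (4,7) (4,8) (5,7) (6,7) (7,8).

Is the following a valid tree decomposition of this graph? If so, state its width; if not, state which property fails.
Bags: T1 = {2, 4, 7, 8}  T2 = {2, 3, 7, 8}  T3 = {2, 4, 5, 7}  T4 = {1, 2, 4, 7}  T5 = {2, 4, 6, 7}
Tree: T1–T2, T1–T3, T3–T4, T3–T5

Vertex coverage: the bags together contain {1, 2, 3, 4, 5, 6, 7, 8}, the full vertex set. Edge coverage: each edge of G has both endpoints in at least one bag. Running intersection: for every vertex, the bags containing it form a connected subtree. All three properties hold, so this is a valid tree decomposition of width max|bag| − 1 = 3, and hence tw(G) ≤ 3.

Yes; width 3.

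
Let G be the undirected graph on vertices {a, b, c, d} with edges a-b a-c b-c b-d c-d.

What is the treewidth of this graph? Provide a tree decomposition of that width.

Treewidth 2.
One such decomposition:
Bags: B1 = {b, c, d}  B2 = {a, b, c}
Tree: B1–B2

Every bag has size at most 3, so the width is 3 − 1 = 2 and tw(G) ≤ 2. Conversely, {b, c, d} is a clique of size 3, and the vertices of any clique must share a bag in every tree decomposition; so some bag has ≥ 3 vertices and tw(G) ≥ 2. Therefore the treewidth is 2.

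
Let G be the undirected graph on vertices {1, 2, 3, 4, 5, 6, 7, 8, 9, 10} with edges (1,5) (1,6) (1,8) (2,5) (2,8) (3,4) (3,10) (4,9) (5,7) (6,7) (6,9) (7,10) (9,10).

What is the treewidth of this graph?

2

A width-2 tree decomposition is:
Bags: B1 = {2, 5, 8}  B2 = {1, 5, 8}  B3 = {1, 5, 7}  B4 = {1, 6, 7}  B5 = {6, 7, 10}  B6 = {6, 9, 10}  B7 = {3, 9, 10}  B8 = {3, 4, 9}
Tree: B1–B2, B2–B3, B3–B4, B4–B5, B5–B6, B6–B7, B7–B8
Every bag has size at most 3, so the width is 3 − 1 = 2 and tw(G) ≤ 2. Since 2–8–1–5–2 is a cycle in G, G is not acyclic. Forests are exactly the graphs of treewidth ≤ 1, so tw(G) ≥ 2. The upper and lower bounds meet at 2, so that is the treewidth.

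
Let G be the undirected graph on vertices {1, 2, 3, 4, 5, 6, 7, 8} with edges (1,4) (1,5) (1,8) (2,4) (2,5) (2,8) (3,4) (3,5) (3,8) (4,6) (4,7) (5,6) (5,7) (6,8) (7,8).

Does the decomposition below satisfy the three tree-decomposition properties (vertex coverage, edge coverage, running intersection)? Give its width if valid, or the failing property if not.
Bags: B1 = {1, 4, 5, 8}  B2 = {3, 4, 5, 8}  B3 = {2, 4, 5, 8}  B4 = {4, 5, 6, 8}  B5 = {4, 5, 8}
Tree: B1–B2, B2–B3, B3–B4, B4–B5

A tree decomposition must satisfy three properties: every vertex lies in some bag; for every edge, both endpoints lie together in some bag; and for every vertex, the bags containing it form a connected subtree. Here vertex 7 appears in no bag, so the decomposition is invalid.

No — vertex 7 appears in no bag.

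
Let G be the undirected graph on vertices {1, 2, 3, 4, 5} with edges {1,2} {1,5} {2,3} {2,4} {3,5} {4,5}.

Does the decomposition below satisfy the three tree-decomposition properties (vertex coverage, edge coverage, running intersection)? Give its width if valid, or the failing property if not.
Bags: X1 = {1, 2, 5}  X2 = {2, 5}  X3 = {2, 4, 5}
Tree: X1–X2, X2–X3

A tree decomposition must satisfy three properties: every vertex lies in some bag; for every edge, both endpoints lie together in some bag; and for every vertex, the bags containing it form a connected subtree. Here vertex 3 appears in no bag, so the decomposition is invalid.

No — vertex 3 appears in no bag.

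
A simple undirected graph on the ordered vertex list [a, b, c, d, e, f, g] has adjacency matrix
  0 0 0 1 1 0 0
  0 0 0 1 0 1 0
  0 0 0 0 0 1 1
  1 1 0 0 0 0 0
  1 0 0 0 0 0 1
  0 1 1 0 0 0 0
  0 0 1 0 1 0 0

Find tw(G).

A width-2 tree decomposition is:
Bags: B1 = {a, e, g}  B2 = {a, c, g}  B3 = {a, c, f}  B4 = {a, b, f}  B5 = {a, b, d}
Tree: B1–B2, B2–B3, B3–B4, B4–B5
Every bag has size at most 3, so the width is 3 − 1 = 2 and tw(G) ≤ 2. For the lower bound, G contains the cycle a–e–g–c–f–b–d–a, so G is not a forest; only forests have treewidth ≤ 1, hence tw(G) ≥ 2. Therefore the treewidth is 2.

2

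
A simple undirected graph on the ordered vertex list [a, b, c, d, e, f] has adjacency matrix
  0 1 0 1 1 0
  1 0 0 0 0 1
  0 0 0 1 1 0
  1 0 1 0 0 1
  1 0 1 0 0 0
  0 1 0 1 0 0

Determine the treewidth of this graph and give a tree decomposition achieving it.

Treewidth 2.
One optimal decomposition is:
Bags: B1 = {a, b, f}  B2 = {a, d, f}  B3 = {a, d, e}  B4 = {c, d, e}
Tree: B1–B2, B2–B3, B3–B4

Every bag has size at most 3, so the width is 3 − 1 = 2 and tw(G) ≤ 2. Since b–f–d–a–b is a cycle in G, G is not acyclic. Forests are exactly the graphs of treewidth ≤ 1, so tw(G) ≥ 2. Combining the bounds, tw(G) = 2.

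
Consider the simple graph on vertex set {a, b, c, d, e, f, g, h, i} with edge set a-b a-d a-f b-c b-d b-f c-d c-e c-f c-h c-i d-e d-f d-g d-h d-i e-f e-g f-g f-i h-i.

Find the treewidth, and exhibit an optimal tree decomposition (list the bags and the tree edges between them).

Every bag has size at most 4, so the width is 4 − 1 = 3 and tw(G) ≤ 3. Conversely, {c, d, h, i} is a clique of size 4, and the vertices of any clique must share a bag in every tree decomposition; so some bag has ≥ 4 vertices and tw(G) ≥ 3. Therefore the treewidth is 3.

Treewidth 3.
One such decomposition:
Bags: B1 = {b, c, d, f}  B2 = {a, b, d, f}  B3 = {c, d, f, i}  B4 = {c, d, e, f}  B5 = {c, d, h, i}  B6 = {d, e, f, g}
Tree: B1–B2, B1–B3, B3–B4, B3–B5, B4–B6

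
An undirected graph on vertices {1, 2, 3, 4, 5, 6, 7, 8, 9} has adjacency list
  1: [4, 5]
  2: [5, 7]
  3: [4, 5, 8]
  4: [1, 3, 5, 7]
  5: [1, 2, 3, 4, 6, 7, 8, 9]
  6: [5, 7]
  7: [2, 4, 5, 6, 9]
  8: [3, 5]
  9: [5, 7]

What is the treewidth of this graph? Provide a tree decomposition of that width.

Every bag has size at most 3, so the width is 3 − 1 = 2 and tw(G) ≤ 2. For the lower bound, the 3 vertices {3, 5, 8} are pairwise adjacent, and any tree decomposition puts a clique entirely inside one bag — forcing width ≥ 2. Combining the bounds, tw(G) = 2.

Treewidth 2.
Bags: B1 = {3, 5, 8}  B2 = {3, 4, 5}  B3 = {4, 5, 7}  B4 = {1, 4, 5}  B5 = {2, 5, 7}  B6 = {5, 7, 9}  B7 = {5, 6, 7}
Tree: B1–B2, B2–B3, B3–B4, B3–B5, B5–B6, B6–B7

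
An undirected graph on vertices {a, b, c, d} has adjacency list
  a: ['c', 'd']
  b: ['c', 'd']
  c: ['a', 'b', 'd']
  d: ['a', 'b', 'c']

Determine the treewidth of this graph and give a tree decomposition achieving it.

Each bag holds 3 vertices, so the decomposition has width 2, which upper-bounds the treewidth. For the lower bound, the 3 vertices {a, c, d} are pairwise adjacent, and any tree decomposition puts a clique entirely inside one bag — forcing width ≥ 2. Hence tw(G) = 2 exactly.

Treewidth 2.
One optimal decomposition is:
Bags: B1 = {b, c, d}  B2 = {a, c, d}
Tree: B1–B2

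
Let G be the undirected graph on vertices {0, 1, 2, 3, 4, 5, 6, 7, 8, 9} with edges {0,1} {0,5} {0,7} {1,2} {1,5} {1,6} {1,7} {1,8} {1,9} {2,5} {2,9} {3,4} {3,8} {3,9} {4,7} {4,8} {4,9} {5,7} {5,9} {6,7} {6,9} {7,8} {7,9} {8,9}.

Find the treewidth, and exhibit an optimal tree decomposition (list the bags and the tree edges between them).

Treewidth 3.
One optimal decomposition is:
Bags: B1 = {1, 5, 7, 9}  B2 = {1, 2, 5, 9}  B3 = {1, 7, 8, 9}  B4 = {4, 7, 8, 9}  B5 = {1, 6, 7, 9}  B6 = {3, 4, 8, 9}  B7 = {0, 1, 5, 7}
Tree: B1–B2, B1–B3, B3–B4, B3–B5, B4–B6, B1–B7

The largest bag has 4 vertices, giving width 3; this decomposition certifies tw(G) ≤ 3. Conversely, {0, 1, 5, 7} is a clique of size 4, and the vertices of any clique must share a bag in every tree decomposition; so some bag has ≥ 4 vertices and tw(G) ≥ 3. Therefore the treewidth is 3.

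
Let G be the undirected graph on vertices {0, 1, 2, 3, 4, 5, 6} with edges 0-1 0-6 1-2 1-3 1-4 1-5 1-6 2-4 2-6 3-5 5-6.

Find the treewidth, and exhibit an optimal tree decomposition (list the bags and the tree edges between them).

Treewidth 2.
One optimal decomposition is:
Bags: B1 = {0, 1, 6}  B2 = {1, 2, 6}  B3 = {1, 5, 6}  B4 = {1, 3, 5}  B5 = {1, 2, 4}
Tree: B1–B2, B1–B3, B3–B4, B2–B5

Each bag holds 3 vertices, so the decomposition has width 2, which upper-bounds the treewidth. On the other hand G contains the 3-clique {1, 3, 5}. A clique must lie in a single bag of any decomposition, so no decomposition can have width below 2. Hence tw(G) = 2 exactly.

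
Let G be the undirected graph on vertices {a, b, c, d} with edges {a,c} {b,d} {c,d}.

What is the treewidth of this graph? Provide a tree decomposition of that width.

Treewidth 1.
One optimal decomposition is:
Bags: B1 = {a, c}  B2 = {c, d}  B3 = {b, d}
Tree: B1–B2, B2–B3

Each bag holds 2 vertices, so the decomposition has width 1, which upper-bounds the treewidth. Since G has at least one edge (e.g. a–c), it is not an edgeless graph, so tw(G) ≥ 1. The upper and lower bounds meet at 1, so that is the treewidth.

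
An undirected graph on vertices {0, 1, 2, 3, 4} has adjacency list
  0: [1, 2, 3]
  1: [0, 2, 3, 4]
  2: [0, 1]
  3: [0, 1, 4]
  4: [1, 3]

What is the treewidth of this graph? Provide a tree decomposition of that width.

Treewidth 2.
Bags: B1 = {1, 3, 4}  B2 = {0, 1, 3}  B3 = {0, 1, 2}
Tree: B1–B2, B2–B3

Each bag holds 3 vertices, so the decomposition has width 2, which upper-bounds the treewidth. On the other hand G contains the 3-clique {0, 1, 2}. A clique must lie in a single bag of any decomposition, so no decomposition can have width below 2. Therefore the treewidth is 2.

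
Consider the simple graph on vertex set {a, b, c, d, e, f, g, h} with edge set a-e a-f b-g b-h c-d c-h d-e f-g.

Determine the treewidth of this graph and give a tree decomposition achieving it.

Treewidth 2.
One optimal decomposition is:
Bags: B1 = {b, g, h}  B2 = {f, g, h}  B3 = {a, f, h}  B4 = {a, e, h}  B5 = {d, e, h}  B6 = {c, d, h}
Tree: B1–B2, B2–B3, B3–B4, B4–B5, B5–B6

Each bag holds 3 vertices, so the decomposition has width 2, which upper-bounds the treewidth. For the lower bound, G contains the cycle h–b–g–f–a–e–d–c–h, so G is not a forest; only forests have treewidth ≤ 1, hence tw(G) ≥ 2. The upper and lower bounds meet at 2, so that is the treewidth.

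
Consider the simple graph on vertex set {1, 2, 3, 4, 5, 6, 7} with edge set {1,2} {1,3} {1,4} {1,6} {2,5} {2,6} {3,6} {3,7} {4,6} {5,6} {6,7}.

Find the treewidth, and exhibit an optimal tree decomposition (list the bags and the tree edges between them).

Each bag holds 3 vertices, so the decomposition has width 2, which upper-bounds the treewidth. On the other hand G contains the 3-clique {1, 2, 6}. A clique must lie in a single bag of any decomposition, so no decomposition can have width below 2. Therefore the treewidth is 2.

Treewidth 2.
One optimal decomposition is:
Bags: B1 = {1, 3, 6}  B2 = {1, 2, 6}  B3 = {3, 6, 7}  B4 = {2, 5, 6}  B5 = {1, 4, 6}
Tree: B1–B2, B1–B3, B2–B4, B2–B5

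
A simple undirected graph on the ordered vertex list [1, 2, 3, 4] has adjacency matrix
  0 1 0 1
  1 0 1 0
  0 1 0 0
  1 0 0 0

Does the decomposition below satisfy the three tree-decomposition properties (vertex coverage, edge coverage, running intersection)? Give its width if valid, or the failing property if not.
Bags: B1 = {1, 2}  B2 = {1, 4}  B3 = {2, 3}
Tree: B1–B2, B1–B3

Checking the three conditions: (i) the bags cover all of {1, 2, 3, 4}; (ii) for each edge, some bag contains both endpoints; (iii) the bags containing any fixed vertex form a subtree. All hold, so the decomposition is valid with width 2 − 1 = 1.

Yes; width 1.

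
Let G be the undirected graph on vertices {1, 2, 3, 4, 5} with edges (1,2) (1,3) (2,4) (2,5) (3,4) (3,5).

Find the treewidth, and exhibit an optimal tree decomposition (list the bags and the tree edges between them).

Treewidth 2.
One such decomposition:
Bags: B1 = {2, 3, 4}  B2 = {2, 3, 5}  B3 = {1, 2, 3}
Tree: B1–B2, B2–B3

Every bag has size at most 3, so the width is 3 − 1 = 2 and tw(G) ≤ 2. For the lower bound, G contains the cycle 2–4–3–5–2, so G is not a forest; only forests have treewidth ≤ 1, hence tw(G) ≥ 2. Therefore the treewidth is 2.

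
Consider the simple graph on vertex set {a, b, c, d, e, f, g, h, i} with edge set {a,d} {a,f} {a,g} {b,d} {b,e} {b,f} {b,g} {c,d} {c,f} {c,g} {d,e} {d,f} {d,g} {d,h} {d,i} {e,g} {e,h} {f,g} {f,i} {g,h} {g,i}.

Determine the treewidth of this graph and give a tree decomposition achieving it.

Every bag has size at most 4, so the width is 4 − 1 = 3 and tw(G) ≤ 3. On the other hand G contains the 4-clique {d, e, g, h}. A clique must lie in a single bag of any decomposition, so no decomposition can have width below 3. The upper and lower bounds meet at 3, so that is the treewidth.

Treewidth 3.
One such decomposition:
Bags: B1 = {c, d, f, g}  B2 = {a, d, f, g}  B3 = {b, d, f, g}  B4 = {b, d, e, g}  B5 = {d, e, g, h}  B6 = {d, f, g, i}
Tree: B1–B2, B2–B3, B3–B4, B4–B5, B2–B6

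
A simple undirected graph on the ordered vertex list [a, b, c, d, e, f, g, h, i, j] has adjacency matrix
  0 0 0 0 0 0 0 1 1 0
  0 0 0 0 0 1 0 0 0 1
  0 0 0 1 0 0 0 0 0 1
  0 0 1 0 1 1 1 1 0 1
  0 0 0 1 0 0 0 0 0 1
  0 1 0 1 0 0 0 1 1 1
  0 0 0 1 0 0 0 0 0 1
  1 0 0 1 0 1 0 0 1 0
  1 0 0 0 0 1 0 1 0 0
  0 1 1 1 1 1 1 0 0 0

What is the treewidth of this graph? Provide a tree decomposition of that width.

Treewidth 2.
One optimal decomposition is:
Bags: B1 = {d, f, h}  B2 = {d, f, j}  B3 = {f, h, i}  B4 = {d, e, j}  B5 = {a, h, i}  B6 = {d, g, j}  B7 = {b, f, j}  B8 = {c, d, j}
Tree: B1–B2, B1–B3, B2–B4, B3–B5, B2–B6, B2–B7, B2–B8

Every bag has size at most 3, so the width is 3 − 1 = 2 and tw(G) ≤ 2. On the other hand G contains the 3-clique {d, g, j}. A clique must lie in a single bag of any decomposition, so no decomposition can have width below 2. Therefore the treewidth is 2.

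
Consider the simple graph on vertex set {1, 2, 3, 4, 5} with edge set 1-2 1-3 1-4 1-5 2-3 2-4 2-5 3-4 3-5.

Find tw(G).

A width-3 tree decomposition is:
Bags: B1 = {1, 2, 3, 5}  B2 = {1, 2, 3, 4}
Tree: B1–B2
Every bag has size at most 4, so the width is 4 − 1 = 3 and tw(G) ≤ 3. Conversely, {1, 2, 3, 4} is a clique of size 4, and the vertices of any clique must share a bag in every tree decomposition; so some bag has ≥ 4 vertices and tw(G) ≥ 3. Combining the bounds, tw(G) = 3.

3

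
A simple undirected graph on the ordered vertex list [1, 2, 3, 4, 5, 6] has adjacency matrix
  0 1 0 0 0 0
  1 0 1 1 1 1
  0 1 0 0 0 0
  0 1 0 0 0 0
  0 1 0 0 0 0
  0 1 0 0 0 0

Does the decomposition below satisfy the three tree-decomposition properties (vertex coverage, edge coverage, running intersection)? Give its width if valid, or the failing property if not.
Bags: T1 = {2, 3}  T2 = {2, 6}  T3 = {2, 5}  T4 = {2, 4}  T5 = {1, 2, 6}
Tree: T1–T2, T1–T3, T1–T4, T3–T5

A tree decomposition must satisfy three properties: every vertex lies in some bag; for every edge, both endpoints lie together in some bag; and for every vertex, the bags containing it form a connected subtree. Here bags containing vertex 6 are not connected in the tree, so the decomposition is invalid.

No — bags containing vertex 6 are not connected in the tree.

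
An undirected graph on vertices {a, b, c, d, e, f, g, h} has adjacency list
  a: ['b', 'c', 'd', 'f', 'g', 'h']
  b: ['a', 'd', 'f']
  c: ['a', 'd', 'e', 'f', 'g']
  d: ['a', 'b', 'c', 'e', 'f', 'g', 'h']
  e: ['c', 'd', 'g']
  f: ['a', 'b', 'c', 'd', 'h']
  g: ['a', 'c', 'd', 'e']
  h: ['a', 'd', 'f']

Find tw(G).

A width-3 tree decomposition is:
Bags: B1 = {a, c, d, g}  B2 = {a, c, d, f}  B3 = {a, d, f, h}  B4 = {a, b, d, f}  B5 = {c, d, e, g}
Tree: B1–B2, B2–B3, B2–B4, B1–B5
Each bag holds 4 vertices, so the decomposition has width 3, which upper-bounds the treewidth. For the lower bound, the 4 vertices {c, d, e, g} are pairwise adjacent, and any tree decomposition puts a clique entirely inside one bag — forcing width ≥ 3. Therefore the treewidth is 3.

3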